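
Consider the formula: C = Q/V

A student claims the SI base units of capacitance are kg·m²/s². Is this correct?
Units of each symbol in C = Q/V:
  Q (charge, in coulombs): s·A
  V (voltage, in volts): kg·m²/(s³·A)  → in the denominator, contributes s³·A/(kg·m²)

Multiplying the contributions: [s·A] · [s³·A/(kg·m²)]
Adding exponents of each base unit: kg: -1, m: -2, s: 4, A: 2
SI base units of capacitance: s⁴·A²/(kg·m²)

The claimed units kg·m²/s² (exponents kg: 1, m: 2, s: -2) do not match the derived units s⁴·A²/(kg·m²) (exponents kg: -1, m: -2, s: 4, A: 2), so the claim is incorrect.

Answer: No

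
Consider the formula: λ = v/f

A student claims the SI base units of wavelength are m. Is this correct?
Units of each symbol in λ = v/f:
  v (wave speed): m/s
  f (frequency): 1/s  → in the denominator, contributes s

Multiplying the contributions: [m/s] · [s]
Adding exponents of each base unit: m: 1
SI base units of wavelength: m

The claimed units m match the derived units, so the claim is correct.

Answer: Yes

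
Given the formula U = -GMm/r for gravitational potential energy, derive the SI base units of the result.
Units of each symbol in U = -GMm/r:
  G (gravitational constant): m³/(kg·s²)
  M (mass): kg
  m (mass): kg
  r (distance): m  → in the denominator, contributes 1/m
  The minus sign does not affect the units.

Multiplying the contributions: [m³/(kg·s²)] · [kg] · [kg] · [1/m]
Adding exponents of each base unit: kg: 1, m: 2, s: -2
SI base units of gravitational potential energy: kg·m²/s²

Answer: kg·m²/s²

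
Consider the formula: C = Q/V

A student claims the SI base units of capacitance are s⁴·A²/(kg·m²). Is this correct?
Units of each symbol in C = Q/V:
  Q (charge, in coulombs): s·A
  V (voltage, in volts): kg·m²/(s³·A)  → in the denominator, contributes s³·A/(kg·m²)

Multiplying the contributions: [s·A] · [s³·A/(kg·m²)]
Adding exponents of each base unit: kg: -1, m: -2, s: 4, A: 2
SI base units of capacitance: s⁴·A²/(kg·m²)

The claimed units s⁴·A²/(kg·m²) match the derived units, so the claim is correct.

Answer: Yes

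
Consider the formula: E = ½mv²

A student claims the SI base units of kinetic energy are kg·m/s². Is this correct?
Units of each symbol in E = ½mv²:
  m (mass): kg
  v (speed): m/s  → to the power 2, contributes m²/s²
  The factor ½ is dimensionless.

Multiplying the contributions: [kg] · [m²/s²]
Adding exponents of each base unit: kg: 1, m: 2, s: -2
SI base units of kinetic energy: kg·m²/s²

The claimed units kg·m/s² (exponents kg: 1, m: 1, s: -2) do not match the derived units kg·m²/s² (exponents kg: 1, m: 2, s: -2), so the claim is incorrect.

Answer: No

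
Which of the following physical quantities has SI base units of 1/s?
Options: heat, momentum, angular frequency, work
Checking the SI base units of each option:
  heat (Q = mcΔT): kg·m²/s²  ✗
  momentum (p = mv): kg·m/s  ✗
  angular frequency (ω = 2πf): 1/s  ✓ matches
  work (W = Fd): kg·m²/s²  ✗

Only angular frequency has units 1/s.

Answer: angular frequency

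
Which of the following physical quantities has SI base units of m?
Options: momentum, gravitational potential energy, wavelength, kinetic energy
Checking the SI base units of each option:
  momentum (p = mv): kg·m/s  ✗
  gravitational potential energy (U = -GMm/r): kg·m²/s²  ✗
  wavelength (λ = v/f): m  ✓ matches
  kinetic energy (E = ½mv²): kg·m²/s²  ✗

Only wavelength has units m.

Answer: wavelength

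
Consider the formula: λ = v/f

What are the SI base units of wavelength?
Units of each symbol in λ = v/f:
  v (wave speed): m/s
  f (frequency): 1/s  → in the denominator, contributes s

Multiplying the contributions: [m/s] · [s]
Adding exponents of each base unit: m: 1
SI base units of wavelength: m

Answer: m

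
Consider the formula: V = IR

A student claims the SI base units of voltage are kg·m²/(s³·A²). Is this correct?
Units of each symbol in V = IR:
  I (current): A
  R (resistance, in ohms): kg·m²/(s³·A²)

Multiplying the contributions: [A] · [kg·m²/(s³·A²)]
Adding exponents of each base unit: kg: 1, m: 2, s: -3, A: -1
SI base units of voltage: kg·m²/(s³·A)

The claimed units kg·m²/(s³·A²) (exponents kg: 1, m: 2, s: -3, A: -2) do not match the derived units kg·m²/(s³·A) (exponents kg: 1, m: 2, s: -3, A: -1), so the claim is incorrect.

Answer: No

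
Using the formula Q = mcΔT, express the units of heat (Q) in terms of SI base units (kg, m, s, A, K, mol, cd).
Units of each symbol in Q = mcΔT:
  m (mass): kg
  c (specific heat capacity, in J/(kg·K)): m²/(s²·K)
  ΔT (temperature change): K

Multiplying the contributions: [kg] · [m²/(s²·K)] · [K]
Adding exponents of each base unit: kg: 1, m: 2, s: -2
SI base units of heat: kg·m²/s²

Answer: kg·m²/s²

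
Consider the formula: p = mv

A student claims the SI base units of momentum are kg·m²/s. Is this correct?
Units of each symbol in p = mv:
  m (mass): kg
  v (velocity): m/s

Multiplying the contributions: [kg] · [m/s]
Adding exponents of each base unit: kg: 1, m: 1, s: -1
SI base units of momentum: kg·m/s

The claimed units kg·m²/s (exponents kg: 1, m: 2, s: -1) do not match the derived units kg·m/s (exponents kg: 1, m: 1, s: -1), so the claim is incorrect.

Answer: No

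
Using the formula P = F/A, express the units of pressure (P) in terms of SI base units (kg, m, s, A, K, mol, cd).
Units of each symbol in P = F/A:
  F (force): kg·m/s²
  A (area): m²  → in the denominator, contributes 1/m²

Multiplying the contributions: [kg·m/s²] · [1/m²]
Adding exponents of each base unit: kg: 1, m: -1, s: -2
SI base units of pressure: kg/(m·s²)

Answer: kg/(m·s²)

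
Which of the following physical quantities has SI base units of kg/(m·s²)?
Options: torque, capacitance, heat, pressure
Checking the SI base units of each option:
  torque (τ = Fr): kg·m²/s²  ✗
  capacitance (C = Q/V): s⁴·A²/(kg·m²)  ✗
  heat (Q = mcΔT): kg·m²/s²  ✗
  pressure (P = F/A): kg/(m·s²)  ✓ matches

Only pressure has units kg/(m·s²).

Answer: pressure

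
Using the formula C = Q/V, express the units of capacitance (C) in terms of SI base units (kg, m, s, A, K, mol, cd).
Units of each symbol in C = Q/V:
  Q (charge, in coulombs): s·A
  V (voltage, in volts): kg·m²/(s³·A)  → in the denominator, contributes s³·A/(kg·m²)

Multiplying the contributions: [s·A] · [s³·A/(kg·m²)]
Adding exponents of each base unit: kg: -1, m: -2, s: 4, A: 2
SI base units of capacitance: s⁴·A²/(kg·m²)

Answer: s⁴·A²/(kg·m²)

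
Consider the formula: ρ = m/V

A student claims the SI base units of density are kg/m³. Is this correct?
Units of each symbol in ρ = m/V:
  m (mass): kg
  V (volume): m³  → in the denominator, contributes 1/m³

Multiplying the contributions: [kg] · [1/m³]
Adding exponents of each base unit: kg: 1, m: -3
SI base units of density: kg/m³

The claimed units kg/m³ match the derived units, so the claim is correct.

Answer: Yes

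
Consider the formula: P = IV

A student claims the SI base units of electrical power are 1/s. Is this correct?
Units of each symbol in P = IV:
  I (current): A
  V (voltage, in volts): kg·m²/(s³·A)

Multiplying the contributions: [A] · [kg·m²/(s³·A)]
Adding exponents of each base unit: kg: 1, m: 2, s: -3
SI base units of electrical power: kg·m²/s³

The claimed units 1/s (exponents s: -1) do not match the derived units kg·m²/s³ (exponents kg: 1, m: 2, s: -3), so the claim is incorrect.

Answer: No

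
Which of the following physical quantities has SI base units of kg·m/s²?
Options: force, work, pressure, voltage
Checking the SI base units of each option:
  force (F = ma): kg·m/s²  ✓ matches
  work (W = Fd): kg·m²/s²  ✗
  pressure (P = F/A): kg/(m·s²)  ✗
  voltage (V = IR): kg·m²/(s³·A)  ✗

Only force has units kg·m/s².

Answer: force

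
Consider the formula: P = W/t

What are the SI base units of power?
Units of each symbol in P = W/t:
  W (work): kg·m²/s²
  t (time): s  → in the denominator, contributes 1/s

Multiplying the contributions: [kg·m²/s²] · [1/s]
Adding exponents of each base unit: kg: 1, m: 2, s: -3
SI base units of power: kg·m²/s³

Answer: kg·m²/s³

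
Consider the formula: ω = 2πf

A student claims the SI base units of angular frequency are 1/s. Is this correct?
Units of each symbol in ω = 2πf:
  f (frequency): 1/s
  The factor 2π is dimensionless.

Multiplying the contributions: [1/s]
Adding exponents of each base unit: s: -1
SI base units of angular frequency: 1/s

The claimed units 1/s match the derived units, so the claim is correct.

Answer: Yes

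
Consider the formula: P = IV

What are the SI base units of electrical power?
Units of each symbol in P = IV:
  I (current): A
  V (voltage, in volts): kg·m²/(s³·A)

Multiplying the contributions: [A] · [kg·m²/(s³·A)]
Adding exponents of each base unit: kg: 1, m: 2, s: -3
SI base units of electrical power: kg·m²/s³

Answer: kg·m²/s³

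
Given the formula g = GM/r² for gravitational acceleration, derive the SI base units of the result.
Units of each symbol in g = GM/r²:
  G (gravitational constant): m³/(kg·s²)
  M (mass): kg
  r (distance): m  → to the power 2 in the denominator, contributes 1/m²

Multiplying the contributions: [m³/(kg·s²)] · [kg] · [1/m²]
Adding exponents of each base unit: m: 1, s: -2
SI base units of gravitational acceleration: m/s²

Answer: m/s²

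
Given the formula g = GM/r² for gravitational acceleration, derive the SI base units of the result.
Units of each symbol in g = GM/r²:
  G (gravitational constant): m³/(kg·s²)
  M (mass): kg
  r (distance): m  → to the power 2 in the denominator, contributes 1/m²

Multiplying the contributions: [m³/(kg·s²)] · [kg] · [1/m²]
Adding exponents of each base unit: m: 1, s: -2
SI base units of gravitational acceleration: m/s²

Answer: m/s²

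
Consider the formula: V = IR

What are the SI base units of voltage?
Units of each symbol in V = IR:
  I (current): A
  R (resistance, in ohms): kg·m²/(s³·A²)

Multiplying the contributions: [A] · [kg·m²/(s³·A²)]
Adding exponents of each base unit: kg: 1, m: 2, s: -3, A: -1
SI base units of voltage: kg·m²/(s³·A)

Answer: kg·m²/(s³·A)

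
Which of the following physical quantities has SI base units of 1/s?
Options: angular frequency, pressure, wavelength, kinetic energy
Checking the SI base units of each option:
  angular frequency (ω = 2πf): 1/s  ✓ matches
  pressure (P = F/A): kg/(m·s²)  ✗
  wavelength (λ = v/f): m  ✗
  kinetic energy (E = ½mv²): kg·m²/s²  ✗

Only angular frequency has units 1/s.

Answer: angular frequency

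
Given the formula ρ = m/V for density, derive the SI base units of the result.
Units of each symbol in ρ = m/V:
  m (mass): kg
  V (volume): m³  → in the denominator, contributes 1/m³

Multiplying the contributions: [kg] · [1/m³]
Adding exponents of each base unit: kg: 1, m: -3
SI base units of density: kg/m³

Answer: kg/m³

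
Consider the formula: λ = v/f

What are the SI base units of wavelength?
Units of each symbol in λ = v/f:
  v (wave speed): m/s
  f (frequency): 1/s  → in the denominator, contributes s

Multiplying the contributions: [m/s] · [s]
Adding exponents of each base unit: m: 1
SI base units of wavelength: m

Answer: m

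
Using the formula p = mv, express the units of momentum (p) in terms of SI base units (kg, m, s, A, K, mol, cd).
Units of each symbol in p = mv:
  m (mass): kg
  v (velocity): m/s

Multiplying the contributions: [kg] · [m/s]
Adding exponents of each base unit: kg: 1, m: 1, s: -1
SI base units of momentum: kg·m/s

Answer: kg·m/s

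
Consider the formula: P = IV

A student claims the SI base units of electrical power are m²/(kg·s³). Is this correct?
Units of each symbol in P = IV:
  I (current): A
  V (voltage, in volts): kg·m²/(s³·A)

Multiplying the contributions: [A] · [kg·m²/(s³·A)]
Adding exponents of each base unit: kg: 1, m: 2, s: -3
SI base units of electrical power: kg·m²/s³

The claimed units m²/(kg·s³) (exponents kg: -1, m: 2, s: -3) do not match the derived units kg·m²/s³ (exponents kg: 1, m: 2, s: -3), so the claim is incorrect.

Answer: No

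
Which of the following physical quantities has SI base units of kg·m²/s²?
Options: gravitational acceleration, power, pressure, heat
Checking the SI base units of each option:
  gravitational acceleration (g = GM/r²): m/s²  ✗
  power (P = W/t): kg·m²/s³  ✗
  pressure (P = F/A): kg/(m·s²)  ✗
  heat (Q = mcΔT): kg·m²/s²  ✓ matches

Only heat has units kg·m²/s².

Answer: heat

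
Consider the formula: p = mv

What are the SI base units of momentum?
Units of each symbol in p = mv:
  m (mass): kg
  v (velocity): m/s

Multiplying the contributions: [kg] · [m/s]
Adding exponents of each base unit: kg: 1, m: 1, s: -1
SI base units of momentum: kg·m/s

Answer: kg·m/s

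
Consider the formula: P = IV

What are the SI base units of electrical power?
Units of each symbol in P = IV:
  I (current): A
  V (voltage, in volts): kg·m²/(s³·A)

Multiplying the contributions: [A] · [kg·m²/(s³·A)]
Adding exponents of each base unit: kg: 1, m: 2, s: -3
SI base units of electrical power: kg·m²/s³

Answer: kg·m²/s³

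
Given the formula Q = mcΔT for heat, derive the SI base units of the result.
Units of each symbol in Q = mcΔT:
  m (mass): kg
  c (specific heat capacity, in J/(kg·K)): m²/(s²·K)
  ΔT (temperature change): K

Multiplying the contributions: [kg] · [m²/(s²·K)] · [K]
Adding exponents of each base unit: kg: 1, m: 2, s: -2
SI base units of heat: kg·m²/s²

Answer: kg·m²/s²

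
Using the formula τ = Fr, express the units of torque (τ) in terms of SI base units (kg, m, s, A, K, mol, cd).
Units of each symbol in τ = Fr:
  F (force): kg·m/s²
  r (lever arm): m

Multiplying the contributions: [kg·m/s²] · [m]
Adding exponents of each base unit: kg: 1, m: 2, s: -2
SI base units of torque: kg·m²/s²

Answer: kg·m²/s²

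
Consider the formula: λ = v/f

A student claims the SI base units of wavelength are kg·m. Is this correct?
Units of each symbol in λ = v/f:
  v (wave speed): m/s
  f (frequency): 1/s  → in the denominator, contributes s

Multiplying the contributions: [m/s] · [s]
Adding exponents of each base unit: m: 1
SI base units of wavelength: m

The claimed units kg·m (exponents kg: 1, m: 1) do not match the derived units m (exponents m: 1), so the claim is incorrect.

Answer: No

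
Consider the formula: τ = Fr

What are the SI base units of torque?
Units of each symbol in τ = Fr:
  F (force): kg·m/s²
  r (lever arm): m

Multiplying the contributions: [kg·m/s²] · [m]
Adding exponents of each base unit: kg: 1, m: 2, s: -2
SI base units of torque: kg·m²/s²

Answer: kg·m²/s²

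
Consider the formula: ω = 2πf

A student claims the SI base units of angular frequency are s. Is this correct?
Units of each symbol in ω = 2πf:
  f (frequency): 1/s
  The factor 2π is dimensionless.

Multiplying the contributions: [1/s]
Adding exponents of each base unit: s: -1
SI base units of angular frequency: 1/s

The claimed units s (exponents s: 1) do not match the derived units 1/s (exponents s: -1), so the claim is incorrect.

Answer: No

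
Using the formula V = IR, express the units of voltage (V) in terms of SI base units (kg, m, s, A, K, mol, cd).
Units of each symbol in V = IR:
  I (current): A
  R (resistance, in ohms): kg·m²/(s³·A²)

Multiplying the contributions: [A] · [kg·m²/(s³·A²)]
Adding exponents of each base unit: kg: 1, m: 2, s: -3, A: -1
SI base units of voltage: kg·m²/(s³·A)

Answer: kg·m²/(s³·A)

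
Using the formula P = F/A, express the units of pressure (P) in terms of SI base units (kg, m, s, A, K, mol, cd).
Units of each symbol in P = F/A:
  F (force): kg·m/s²
  A (area): m²  → in the denominator, contributes 1/m²

Multiplying the contributions: [kg·m/s²] · [1/m²]
Adding exponents of each base unit: kg: 1, m: -1, s: -2
SI base units of pressure: kg/(m·s²)

Answer: kg/(m·s²)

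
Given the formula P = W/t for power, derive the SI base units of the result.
Units of each symbol in P = W/t:
  W (work): kg·m²/s²
  t (time): s  → in the denominator, contributes 1/s

Multiplying the contributions: [kg·m²/s²] · [1/s]
Adding exponents of each base unit: kg: 1, m: 2, s: -3
SI base units of power: kg·m²/s³

Answer: kg·m²/s³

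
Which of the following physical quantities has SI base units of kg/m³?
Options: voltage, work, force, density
Checking the SI base units of each option:
  voltage (V = IR): kg·m²/(s³·A)  ✗
  work (W = Fd): kg·m²/s²  ✗
  force (F = ma): kg·m/s²  ✗
  density (ρ = m/V): kg/m³  ✓ matches

Only density has units kg/m³.

Answer: density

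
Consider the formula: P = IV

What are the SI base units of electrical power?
Units of each symbol in P = IV:
  I (current): A
  V (voltage, in volts): kg·m²/(s³·A)

Multiplying the contributions: [A] · [kg·m²/(s³·A)]
Adding exponents of each base unit: kg: 1, m: 2, s: -3
SI base units of electrical power: kg·m²/s³

Answer: kg·m²/s³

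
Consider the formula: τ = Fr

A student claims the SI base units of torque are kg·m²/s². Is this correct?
Units of each symbol in τ = Fr:
  F (force): kg·m/s²
  r (lever arm): m

Multiplying the contributions: [kg·m/s²] · [m]
Adding exponents of each base unit: kg: 1, m: 2, s: -2
SI base units of torque: kg·m²/s²

The claimed units kg·m²/s² match the derived units, so the claim is correct.

Answer: Yes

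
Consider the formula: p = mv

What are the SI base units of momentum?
Units of each symbol in p = mv:
  m (mass): kg
  v (velocity): m/s

Multiplying the contributions: [kg] · [m/s]
Adding exponents of each base unit: kg: 1, m: 1, s: -1
SI base units of momentum: kg·m/s

Answer: kg·m/s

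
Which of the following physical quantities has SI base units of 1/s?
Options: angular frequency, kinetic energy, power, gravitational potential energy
Checking the SI base units of each option:
  angular frequency (ω = 2πf): 1/s  ✓ matches
  kinetic energy (E = ½mv²): kg·m²/s²  ✗
  power (P = W/t): kg·m²/s³  ✗
  gravitational potential energy (U = -GMm/r): kg·m²/s²  ✗

Only angular frequency has units 1/s.

Answer: angular frequency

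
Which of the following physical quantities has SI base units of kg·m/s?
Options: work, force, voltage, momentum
Checking the SI base units of each option:
  work (W = Fd): kg·m²/s²  ✗
  force (F = ma): kg·m/s²  ✗
  voltage (V = IR): kg·m²/(s³·A)  ✗
  momentum (p = mv): kg·m/s  ✓ matches

Only momentum has units kg·m/s.

Answer: momentum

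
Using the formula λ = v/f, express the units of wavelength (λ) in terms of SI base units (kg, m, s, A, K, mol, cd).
Units of each symbol in λ = v/f:
  v (wave speed): m/s
  f (frequency): 1/s  → in the denominator, contributes s

Multiplying the contributions: [m/s] · [s]
Adding exponents of each base unit: m: 1
SI base units of wavelength: m

Answer: m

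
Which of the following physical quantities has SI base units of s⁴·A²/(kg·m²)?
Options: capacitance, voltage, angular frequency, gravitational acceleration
Checking the SI base units of each option:
  capacitance (C = Q/V): s⁴·A²/(kg·m²)  ✓ matches
  voltage (V = IR): kg·m²/(s³·A)  ✗
  angular frequency (ω = 2πf): 1/s  ✗
  gravitational acceleration (g = GM/r²): m/s²  ✗

Only capacitance has units s⁴·A²/(kg·m²).

Answer: capacitance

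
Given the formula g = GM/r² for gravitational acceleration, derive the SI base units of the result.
Units of each symbol in g = GM/r²:
  G (gravitational constant): m³/(kg·s²)
  M (mass): kg
  r (distance): m  → to the power 2 in the denominator, contributes 1/m²

Multiplying the contributions: [m³/(kg·s²)] · [kg] · [1/m²]
Adding exponents of each base unit: m: 1, s: -2
SI base units of gravitational acceleration: m/s²

Answer: m/s²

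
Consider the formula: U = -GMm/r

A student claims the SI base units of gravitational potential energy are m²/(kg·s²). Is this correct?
Units of each symbol in U = -GMm/r:
  G (gravitational constant): m³/(kg·s²)
  M (mass): kg
  m (mass): kg
  r (distance): m  → in the denominator, contributes 1/m
  The minus sign does not affect the units.

Multiplying the contributions: [m³/(kg·s²)] · [kg] · [kg] · [1/m]
Adding exponents of each base unit: kg: 1, m: 2, s: -2
SI base units of gravitational potential energy: kg·m²/s²

The claimed units m²/(kg·s²) (exponents kg: -1, m: 2, s: -2) do not match the derived units kg·m²/s² (exponents kg: 1, m: 2, s: -2), so the claim is incorrect.

Answer: No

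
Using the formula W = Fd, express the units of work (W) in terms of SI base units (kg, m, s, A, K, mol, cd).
Units of each symbol in W = Fd:
  F (force): kg·m/s²
  d (displacement): m

Multiplying the contributions: [kg·m/s²] · [m]
Adding exponents of each base unit: kg: 1, m: 2, s: -2
SI base units of work: kg·m²/s²

Answer: kg·m²/s²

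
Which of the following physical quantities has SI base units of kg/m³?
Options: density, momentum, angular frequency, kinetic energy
Checking the SI base units of each option:
  density (ρ = m/V): kg/m³  ✓ matches
  momentum (p = mv): kg·m/s  ✗
  angular frequency (ω = 2πf): 1/s  ✗
  kinetic energy (E = ½mv²): kg·m²/s²  ✗

Only density has units kg/m³.

Answer: density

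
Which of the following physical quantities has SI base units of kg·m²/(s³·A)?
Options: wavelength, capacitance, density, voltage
Checking the SI base units of each option:
  wavelength (λ = v/f): m  ✗
  capacitance (C = Q/V): s⁴·A²/(kg·m²)  ✗
  density (ρ = m/V): kg/m³  ✗
  voltage (V = IR): kg·m²/(s³·A)  ✓ matches

Only voltage has units kg·m²/(s³·A).

Answer: voltage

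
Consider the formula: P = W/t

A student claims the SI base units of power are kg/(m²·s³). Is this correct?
Units of each symbol in P = W/t:
  W (work): kg·m²/s²
  t (time): s  → in the denominator, contributes 1/s

Multiplying the contributions: [kg·m²/s²] · [1/s]
Adding exponents of each base unit: kg: 1, m: 2, s: -3
SI base units of power: kg·m²/s³

The claimed units kg/(m²·s³) (exponents kg: 1, m: -2, s: -3) do not match the derived units kg·m²/s³ (exponents kg: 1, m: 2, s: -3), so the claim is incorrect.

Answer: No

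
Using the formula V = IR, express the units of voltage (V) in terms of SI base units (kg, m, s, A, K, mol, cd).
Units of each symbol in V = IR:
  I (current): A
  R (resistance, in ohms): kg·m²/(s³·A²)

Multiplying the contributions: [A] · [kg·m²/(s³·A²)]
Adding exponents of each base unit: kg: 1, m: 2, s: -3, A: -1
SI base units of voltage: kg·m²/(s³·A)

Answer: kg·m²/(s³·A)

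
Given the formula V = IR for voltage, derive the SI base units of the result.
Units of each symbol in V = IR:
  I (current): A
  R (resistance, in ohms): kg·m²/(s³·A²)

Multiplying the contributions: [A] · [kg·m²/(s³·A²)]
Adding exponents of each base unit: kg: 1, m: 2, s: -3, A: -1
SI base units of voltage: kg·m²/(s³·A)

Answer: kg·m²/(s³·A)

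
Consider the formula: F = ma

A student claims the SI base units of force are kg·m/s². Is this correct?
Units of each symbol in F = ma:
  m (mass): kg
  a (acceleration): m/s²

Multiplying the contributions: [kg] · [m/s²]
Adding exponents of each base unit: kg: 1, m: 1, s: -2
SI base units of force: kg·m/s²

The claimed units kg·m/s² match the derived units, so the claim is correct.

Answer: Yes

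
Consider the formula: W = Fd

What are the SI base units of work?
Units of each symbol in W = Fd:
  F (force): kg·m/s²
  d (displacement): m

Multiplying the contributions: [kg·m/s²] · [m]
Adding exponents of each base unit: kg: 1, m: 2, s: -2
SI base units of work: kg·m²/s²

Answer: kg·m²/s²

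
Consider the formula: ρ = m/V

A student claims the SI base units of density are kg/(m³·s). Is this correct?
Units of each symbol in ρ = m/V:
  m (mass): kg
  V (volume): m³  → in the denominator, contributes 1/m³

Multiplying the contributions: [kg] · [1/m³]
Adding exponents of each base unit: kg: 1, m: -3
SI base units of density: kg/m³

The claimed units kg/(m³·s) (exponents kg: 1, m: -3, s: -1) do not match the derived units kg/m³ (exponents kg: 1, m: -3), so the claim is incorrect.

Answer: No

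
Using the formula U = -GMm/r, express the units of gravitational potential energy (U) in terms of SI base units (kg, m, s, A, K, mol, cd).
Units of each symbol in U = -GMm/r:
  G (gravitational constant): m³/(kg·s²)
  M (mass): kg
  m (mass): kg
  r (distance): m  → in the denominator, contributes 1/m
  The minus sign does not affect the units.

Multiplying the contributions: [m³/(kg·s²)] · [kg] · [kg] · [1/m]
Adding exponents of each base unit: kg: 1, m: 2, s: -2
SI base units of gravitational potential energy: kg·m²/s²

Answer: kg·m²/s²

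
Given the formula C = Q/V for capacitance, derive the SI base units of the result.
Units of each symbol in C = Q/V:
  Q (charge, in coulombs): s·A
  V (voltage, in volts): kg·m²/(s³·A)  → in the denominator, contributes s³·A/(kg·m²)

Multiplying the contributions: [s·A] · [s³·A/(kg·m²)]
Adding exponents of each base unit: kg: -1, m: -2, s: 4, A: 2
SI base units of capacitance: s⁴·A²/(kg·m²)

Answer: s⁴·A²/(kg·m²)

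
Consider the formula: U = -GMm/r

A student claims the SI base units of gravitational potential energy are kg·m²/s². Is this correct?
Units of each symbol in U = -GMm/r:
  G (gravitational constant): m³/(kg·s²)
  M (mass): kg
  m (mass): kg
  r (distance): m  → in the denominator, contributes 1/m
  The minus sign does not affect the units.

Multiplying the contributions: [m³/(kg·s²)] · [kg] · [kg] · [1/m]
Adding exponents of each base unit: kg: 1, m: 2, s: -2
SI base units of gravitational potential energy: kg·m²/s²

The claimed units kg·m²/s² match the derived units, so the claim is correct.

Answer: Yes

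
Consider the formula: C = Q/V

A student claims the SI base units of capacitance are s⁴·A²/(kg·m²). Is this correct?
Units of each symbol in C = Q/V:
  Q (charge, in coulombs): s·A
  V (voltage, in volts): kg·m²/(s³·A)  → in the denominator, contributes s³·A/(kg·m²)

Multiplying the contributions: [s·A] · [s³·A/(kg·m²)]
Adding exponents of each base unit: kg: -1, m: -2, s: 4, A: 2
SI base units of capacitance: s⁴·A²/(kg·m²)

The claimed units s⁴·A²/(kg·m²) match the derived units, so the claim is correct.

Answer: Yes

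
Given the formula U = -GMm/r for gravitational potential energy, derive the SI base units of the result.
Units of each symbol in U = -GMm/r:
  G (gravitational constant): m³/(kg·s²)
  M (mass): kg
  m (mass): kg
  r (distance): m  → in the denominator, contributes 1/m
  The minus sign does not affect the units.

Multiplying the contributions: [m³/(kg·s²)] · [kg] · [kg] · [1/m]
Adding exponents of each base unit: kg: 1, m: 2, s: -2
SI base units of gravitational potential energy: kg·m²/s²

Answer: kg·m²/s²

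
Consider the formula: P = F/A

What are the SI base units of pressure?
Units of each symbol in P = F/A:
  F (force): kg·m/s²
  A (area): m²  → in the denominator, contributes 1/m²

Multiplying the contributions: [kg·m/s²] · [1/m²]
Adding exponents of each base unit: kg: 1, m: -1, s: -2
SI base units of pressure: kg/(m·s²)

Answer: kg/(m·s²)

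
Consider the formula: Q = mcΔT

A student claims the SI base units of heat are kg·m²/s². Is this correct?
Units of each symbol in Q = mcΔT:
  m (mass): kg
  c (specific heat capacity, in J/(kg·K)): m²/(s²·K)
  ΔT (temperature change): K

Multiplying the contributions: [kg] · [m²/(s²·K)] · [K]
Adding exponents of each base unit: kg: 1, m: 2, s: -2
SI base units of heat: kg·m²/s²

The claimed units kg·m²/s² match the derived units, so the claim is correct.

Answer: Yes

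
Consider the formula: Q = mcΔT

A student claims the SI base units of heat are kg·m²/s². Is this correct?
Units of each symbol in Q = mcΔT:
  m (mass): kg
  c (specific heat capacity, in J/(kg·K)): m²/(s²·K)
  ΔT (temperature change): K

Multiplying the contributions: [kg] · [m²/(s²·K)] · [K]
Adding exponents of each base unit: kg: 1, m: 2, s: -2
SI base units of heat: kg·m²/s²

The claimed units kg·m²/s² match the derived units, so the claim is correct.

Answer: Yes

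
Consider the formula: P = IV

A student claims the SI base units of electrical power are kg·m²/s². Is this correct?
Units of each symbol in P = IV:
  I (current): A
  V (voltage, in volts): kg·m²/(s³·A)

Multiplying the contributions: [A] · [kg·m²/(s³·A)]
Adding exponents of each base unit: kg: 1, m: 2, s: -3
SI base units of electrical power: kg·m²/s³

The claimed units kg·m²/s² (exponents kg: 1, m: 2, s: -2) do not match the derived units kg·m²/s³ (exponents kg: 1, m: 2, s: -3), so the claim is incorrect.

Answer: No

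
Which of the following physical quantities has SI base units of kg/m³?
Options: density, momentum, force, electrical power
Checking the SI base units of each option:
  density (ρ = m/V): kg/m³  ✓ matches
  momentum (p = mv): kg·m/s  ✗
  force (F = ma): kg·m/s²  ✗
  electrical power (P = IV): kg·m²/s³  ✗

Only density has units kg/m³.

Answer: density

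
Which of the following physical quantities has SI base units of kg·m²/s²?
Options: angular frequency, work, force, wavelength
Checking the SI base units of each option:
  angular frequency (ω = 2πf): 1/s  ✗
  work (W = Fd): kg·m²/s²  ✓ matches
  force (F = ma): kg·m/s²  ✗
  wavelength (λ = v/f): m  ✗

Only work has units kg·m²/s².

Answer: work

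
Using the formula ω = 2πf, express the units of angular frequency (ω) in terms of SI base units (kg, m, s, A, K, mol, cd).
Units of each symbol in ω = 2πf:
  f (frequency): 1/s
  The factor 2π is dimensionless.

Multiplying the contributions: [1/s]
Adding exponents of each base unit: s: -1
SI base units of angular frequency: 1/s

Answer: 1/s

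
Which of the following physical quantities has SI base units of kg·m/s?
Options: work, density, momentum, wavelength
Checking the SI base units of each option:
  work (W = Fd): kg·m²/s²  ✗
  density (ρ = m/V): kg/m³  ✗
  momentum (p = mv): kg·m/s  ✓ matches
  wavelength (λ = v/f): m  ✗

Only momentum has units kg·m/s.

Answer: momentum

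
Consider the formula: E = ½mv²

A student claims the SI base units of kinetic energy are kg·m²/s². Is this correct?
Units of each symbol in E = ½mv²:
  m (mass): kg
  v (speed): m/s  → to the power 2, contributes m²/s²
  The factor ½ is dimensionless.

Multiplying the contributions: [kg] · [m²/s²]
Adding exponents of each base unit: kg: 1, m: 2, s: -2
SI base units of kinetic energy: kg·m²/s²

The claimed units kg·m²/s² match the derived units, so the claim is correct.

Answer: Yes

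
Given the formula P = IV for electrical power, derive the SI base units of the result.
Units of each symbol in P = IV:
  I (current): A
  V (voltage, in volts): kg·m²/(s³·A)

Multiplying the contributions: [A] · [kg·m²/(s³·A)]
Adding exponents of each base unit: kg: 1, m: 2, s: -3
SI base units of electrical power: kg·m²/s³

Answer: kg·m²/s³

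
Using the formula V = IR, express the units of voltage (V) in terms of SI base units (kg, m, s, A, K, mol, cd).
Units of each symbol in V = IR:
  I (current): A
  R (resistance, in ohms): kg·m²/(s³·A²)

Multiplying the contributions: [A] · [kg·m²/(s³·A²)]
Adding exponents of each base unit: kg: 1, m: 2, s: -3, A: -1
SI base units of voltage: kg·m²/(s³·A)

Answer: kg·m²/(s³·A)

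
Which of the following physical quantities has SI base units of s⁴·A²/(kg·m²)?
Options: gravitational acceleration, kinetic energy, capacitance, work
Checking the SI base units of each option:
  gravitational acceleration (g = GM/r²): m/s²  ✗
  kinetic energy (E = ½mv²): kg·m²/s²  ✗
  capacitance (C = Q/V): s⁴·A²/(kg·m²)  ✓ matches
  work (W = Fd): kg·m²/s²  ✗

Only capacitance has units s⁴·A²/(kg·m²).

Answer: capacitance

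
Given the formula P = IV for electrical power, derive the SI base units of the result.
Units of each symbol in P = IV:
  I (current): A
  V (voltage, in volts): kg·m²/(s³·A)

Multiplying the contributions: [A] · [kg·m²/(s³·A)]
Adding exponents of each base unit: kg: 1, m: 2, s: -3
SI base units of electrical power: kg·m²/s³

Answer: kg·m²/s³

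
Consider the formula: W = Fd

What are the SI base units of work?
Units of each symbol in W = Fd:
  F (force): kg·m/s²
  d (displacement): m

Multiplying the contributions: [kg·m/s²] · [m]
Adding exponents of each base unit: kg: 1, m: 2, s: -2
SI base units of work: kg·m²/s²

Answer: kg·m²/s²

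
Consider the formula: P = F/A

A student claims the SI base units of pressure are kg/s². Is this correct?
Units of each symbol in P = F/A:
  F (force): kg·m/s²
  A (area): m²  → in the denominator, contributes 1/m²

Multiplying the contributions: [kg·m/s²] · [1/m²]
Adding exponents of each base unit: kg: 1, m: -1, s: -2
SI base units of pressure: kg/(m·s²)

The claimed units kg/s² (exponents kg: 1, s: -2) do not match the derived units kg/(m·s²) (exponents kg: 1, m: -1, s: -2), so the claim is incorrect.

Answer: No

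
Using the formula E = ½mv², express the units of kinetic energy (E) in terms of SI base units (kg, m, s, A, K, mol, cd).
Units of each symbol in E = ½mv²:
  m (mass): kg
  v (speed): m/s  → to the power 2, contributes m²/s²
  The factor ½ is dimensionless.

Multiplying the contributions: [kg] · [m²/s²]
Adding exponents of each base unit: kg: 1, m: 2, s: -2
SI base units of kinetic energy: kg·m²/s²

Answer: kg·m²/s²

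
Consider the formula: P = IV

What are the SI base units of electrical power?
Units of each symbol in P = IV:
  I (current): A
  V (voltage, in volts): kg·m²/(s³·A)

Multiplying the contributions: [A] · [kg·m²/(s³·A)]
Adding exponents of each base unit: kg: 1, m: 2, s: -3
SI base units of electrical power: kg·m²/s³

Answer: kg·m²/s³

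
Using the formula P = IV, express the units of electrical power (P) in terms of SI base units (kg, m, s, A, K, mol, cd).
Units of each symbol in P = IV:
  I (current): A
  V (voltage, in volts): kg·m²/(s³·A)

Multiplying the contributions: [A] · [kg·m²/(s³·A)]
Adding exponents of each base unit: kg: 1, m: 2, s: -3
SI base units of electrical power: kg·m²/s³

Answer: kg·m²/s³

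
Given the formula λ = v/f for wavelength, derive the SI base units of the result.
Units of each symbol in λ = v/f:
  v (wave speed): m/s
  f (frequency): 1/s  → in the denominator, contributes s

Multiplying the contributions: [m/s] · [s]
Adding exponents of each base unit: m: 1
SI base units of wavelength: m

Answer: m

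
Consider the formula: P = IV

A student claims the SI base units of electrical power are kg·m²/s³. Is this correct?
Units of each symbol in P = IV:
  I (current): A
  V (voltage, in volts): kg·m²/(s³·A)

Multiplying the contributions: [A] · [kg·m²/(s³·A)]
Adding exponents of each base unit: kg: 1, m: 2, s: -3
SI base units of electrical power: kg·m²/s³

The claimed units kg·m²/s³ match the derived units, so the claim is correct.

Answer: Yes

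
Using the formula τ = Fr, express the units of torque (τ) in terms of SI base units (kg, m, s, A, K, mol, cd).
Units of each symbol in τ = Fr:
  F (force): kg·m/s²
  r (lever arm): m

Multiplying the contributions: [kg·m/s²] · [m]
Adding exponents of each base unit: kg: 1, m: 2, s: -2
SI base units of torque: kg·m²/s²

Answer: kg·m²/s²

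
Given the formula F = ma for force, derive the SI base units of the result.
Units of each symbol in F = ma:
  m (mass): kg
  a (acceleration): m/s²

Multiplying the contributions: [kg] · [m/s²]
Adding exponents of each base unit: kg: 1, m: 1, s: -2
SI base units of force: kg·m/s²

Answer: kg·m/s²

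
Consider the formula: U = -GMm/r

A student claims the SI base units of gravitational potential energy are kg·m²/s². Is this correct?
Units of each symbol in U = -GMm/r:
  G (gravitational constant): m³/(kg·s²)
  M (mass): kg
  m (mass): kg
  r (distance): m  → in the denominator, contributes 1/m
  The minus sign does not affect the units.

Multiplying the contributions: [m³/(kg·s²)] · [kg] · [kg] · [1/m]
Adding exponents of each base unit: kg: 1, m: 2, s: -2
SI base units of gravitational potential energy: kg·m²/s²

The claimed units kg·m²/s² match the derived units, so the claim is correct.

Answer: Yes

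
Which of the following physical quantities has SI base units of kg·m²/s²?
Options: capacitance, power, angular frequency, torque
Checking the SI base units of each option:
  capacitance (C = Q/V): s⁴·A²/(kg·m²)  ✗
  power (P = W/t): kg·m²/s³  ✗
  angular frequency (ω = 2πf): 1/s  ✗
  torque (τ = Fr): kg·m²/s²  ✓ matches

Only torque has units kg·m²/s².

Answer: torque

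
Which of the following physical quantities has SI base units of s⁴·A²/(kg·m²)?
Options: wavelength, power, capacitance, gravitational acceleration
Checking the SI base units of each option:
  wavelength (λ = v/f): m  ✗
  power (P = W/t): kg·m²/s³  ✗
  capacitance (C = Q/V): s⁴·A²/(kg·m²)  ✓ matches
  gravitational acceleration (g = GM/r²): m/s²  ✗

Only capacitance has units s⁴·A²/(kg·m²).

Answer: capacitance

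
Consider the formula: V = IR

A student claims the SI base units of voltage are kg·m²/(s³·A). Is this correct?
Units of each symbol in V = IR:
  I (current): A
  R (resistance, in ohms): kg·m²/(s³·A²)

Multiplying the contributions: [A] · [kg·m²/(s³·A²)]
Adding exponents of each base unit: kg: 1, m: 2, s: -3, A: -1
SI base units of voltage: kg·m²/(s³·A)

The claimed units kg·m²/(s³·A) match the derived units, so the claim is correct.

Answer: Yes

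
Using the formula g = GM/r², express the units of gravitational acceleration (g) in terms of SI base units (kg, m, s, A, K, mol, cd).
Units of each symbol in g = GM/r²:
  G (gravitational constant): m³/(kg·s²)
  M (mass): kg
  r (distance): m  → to the power 2 in the denominator, contributes 1/m²

Multiplying the contributions: [m³/(kg·s²)] · [kg] · [1/m²]
Adding exponents of each base unit: m: 1, s: -2
SI base units of gravitational acceleration: m/s²

Answer: m/s²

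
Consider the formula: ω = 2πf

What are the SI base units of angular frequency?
Units of each symbol in ω = 2πf:
  f (frequency): 1/s
  The factor 2π is dimensionless.

Multiplying the contributions: [1/s]
Adding exponents of each base unit: s: -1
SI base units of angular frequency: 1/s

Answer: 1/s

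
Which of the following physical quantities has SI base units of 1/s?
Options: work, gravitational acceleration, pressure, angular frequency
Checking the SI base units of each option:
  work (W = Fd): kg·m²/s²  ✗
  gravitational acceleration (g = GM/r²): m/s²  ✗
  pressure (P = F/A): kg/(m·s²)  ✗
  angular frequency (ω = 2πf): 1/s  ✓ matches

Only angular frequency has units 1/s.

Answer: angular frequency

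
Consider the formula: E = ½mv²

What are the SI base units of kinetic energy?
Units of each symbol in E = ½mv²:
  m (mass): kg
  v (speed): m/s  → to the power 2, contributes m²/s²
  The factor ½ is dimensionless.

Multiplying the contributions: [kg] · [m²/s²]
Adding exponents of each base unit: kg: 1, m: 2, s: -2
SI base units of kinetic energy: kg·m²/s²

Answer: kg·m²/s²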